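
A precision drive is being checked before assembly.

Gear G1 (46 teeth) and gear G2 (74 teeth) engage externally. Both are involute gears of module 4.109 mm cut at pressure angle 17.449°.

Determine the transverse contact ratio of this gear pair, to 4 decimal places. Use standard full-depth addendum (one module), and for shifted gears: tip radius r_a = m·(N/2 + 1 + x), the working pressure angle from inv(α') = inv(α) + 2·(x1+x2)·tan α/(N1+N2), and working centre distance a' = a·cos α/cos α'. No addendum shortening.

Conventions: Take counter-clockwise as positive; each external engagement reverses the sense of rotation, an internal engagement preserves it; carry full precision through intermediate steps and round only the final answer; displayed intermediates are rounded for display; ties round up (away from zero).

single-mesh involute tooth geometry (46T engaging 74T at module 4.109)
base radii: r_b1 = 90.158188, r_b2 = 145.037085
tip radii: r_a1 = 98.616000, r_a2 = 156.142000
no profile shift: α' = α, a' = a
action lengths: √(r_a1²−r_b1²) = 39.957684, √(r_a2²−r_b2²) = 57.832240
base pitch p_b = π·m·cos α = 12.314796
CR = (39.957684 + 57.832240 − 246.540000·sin 17.44900°)/12.314796 = 1.937770
contact ratio ≈ 1.9378

1.9378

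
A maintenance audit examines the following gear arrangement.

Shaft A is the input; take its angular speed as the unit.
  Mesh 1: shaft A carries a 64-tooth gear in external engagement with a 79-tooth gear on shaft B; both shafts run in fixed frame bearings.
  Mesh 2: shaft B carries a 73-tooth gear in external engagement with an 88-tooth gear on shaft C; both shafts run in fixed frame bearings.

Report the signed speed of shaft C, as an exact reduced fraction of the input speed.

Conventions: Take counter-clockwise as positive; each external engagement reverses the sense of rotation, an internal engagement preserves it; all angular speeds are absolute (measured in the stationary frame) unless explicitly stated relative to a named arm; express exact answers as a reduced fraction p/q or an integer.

2-mesh fixed-axis compound train (all bearings frame-fixed)
mesh 1 [64T→79T]: |ω|/ω_in = 1×64/79 = 64/79, sense flips to −
mesh 2 [73T→88T]: |ω|/ω_in = (64/79)×73/88 = 584/869, sense flips to +
signed output speed (× input speed) = 584/869

584/869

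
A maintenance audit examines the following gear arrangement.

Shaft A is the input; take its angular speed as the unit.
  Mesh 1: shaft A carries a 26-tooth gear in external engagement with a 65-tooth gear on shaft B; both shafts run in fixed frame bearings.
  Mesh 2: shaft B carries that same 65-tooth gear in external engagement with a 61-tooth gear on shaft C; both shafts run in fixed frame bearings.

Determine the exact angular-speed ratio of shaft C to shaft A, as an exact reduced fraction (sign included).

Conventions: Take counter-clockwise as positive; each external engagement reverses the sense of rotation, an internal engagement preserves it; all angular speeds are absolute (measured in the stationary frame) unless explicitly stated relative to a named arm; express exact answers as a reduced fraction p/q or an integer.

26/61

class = fixed-axis compound train [2 meshes; 2 ratios multiply, 2 sense flips]
mesh 1 [26T→65T]: running ratio 2/5, sense −
mesh 2 [65T→61T]: running ratio 26/61, sense +
ω_out/ω_in = 26/61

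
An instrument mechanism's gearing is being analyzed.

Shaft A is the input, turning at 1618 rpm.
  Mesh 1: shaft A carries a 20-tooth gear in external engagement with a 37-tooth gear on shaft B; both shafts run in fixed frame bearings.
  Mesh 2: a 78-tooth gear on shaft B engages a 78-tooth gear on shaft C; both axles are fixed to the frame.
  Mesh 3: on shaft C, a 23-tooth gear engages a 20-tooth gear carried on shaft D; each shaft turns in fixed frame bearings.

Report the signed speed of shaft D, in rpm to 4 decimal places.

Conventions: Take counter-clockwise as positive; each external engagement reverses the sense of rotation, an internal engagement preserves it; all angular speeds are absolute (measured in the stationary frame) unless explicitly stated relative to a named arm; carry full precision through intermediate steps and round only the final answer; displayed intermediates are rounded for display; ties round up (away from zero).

-1005.7838 rpm

class = fixed-axis compound train [3 meshes; 3 ratios multiply, 3 sense flips]
mesh 1 [20T→37T]: ω = 1618.0000×20/37 = 874.5946 rpm, sense flips to −
mesh 2 [78T→78T]: ω = 874.5946×78/78 = 874.5946 rpm, sense flips to +
mesh 3 [23T→20T]: ω = 874.5946×23/20 = 1005.7838 rpm, sense flips to −
signed output speed = -1005.7838 rpm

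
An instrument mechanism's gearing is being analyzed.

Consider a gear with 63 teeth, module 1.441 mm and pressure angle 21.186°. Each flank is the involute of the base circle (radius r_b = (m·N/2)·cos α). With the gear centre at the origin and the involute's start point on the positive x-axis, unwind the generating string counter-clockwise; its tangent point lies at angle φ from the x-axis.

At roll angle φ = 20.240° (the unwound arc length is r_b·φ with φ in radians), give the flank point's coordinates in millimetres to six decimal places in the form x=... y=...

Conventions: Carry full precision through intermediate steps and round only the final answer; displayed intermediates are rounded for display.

topology: single-mesh involute geometry — m = 1.441, N = 63
pitch radius r_p = m·N/2 = 1.441·63/2 = 45.391500
base radius r_b = r_p·cos α = 45.391500·cos 21.186° = 42.323585
roll angle φ = 20.240° = 0.35325464 rad
x = r_b·(cos φ + φ·sin φ) = 44.882526
y = r_b·(sin φ − φ·cos φ) = 0.614180

x=44.882526 y=0.614180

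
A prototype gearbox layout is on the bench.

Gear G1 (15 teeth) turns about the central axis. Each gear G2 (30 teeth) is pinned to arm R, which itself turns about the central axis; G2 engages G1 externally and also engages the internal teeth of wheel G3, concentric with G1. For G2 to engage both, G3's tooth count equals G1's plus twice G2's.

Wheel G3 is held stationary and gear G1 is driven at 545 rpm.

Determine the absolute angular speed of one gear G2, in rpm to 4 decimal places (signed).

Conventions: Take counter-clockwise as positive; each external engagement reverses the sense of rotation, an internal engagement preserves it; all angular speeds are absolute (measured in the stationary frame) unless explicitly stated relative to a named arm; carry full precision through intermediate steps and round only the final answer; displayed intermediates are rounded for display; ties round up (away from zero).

class = planetary set [G3 = 15+2·30 = 75; Willis about the carrier]
normalise by the input: solve with ω_sun = 1, then scale by 545 rpm
ring teeth: 15 + 2·30 = 75
15(ω_sun−ω_arm) = −75(ω_ring−ω_arm),  ω_ring = 0, ω_sun = 1
15(1−ω_arm) = −75(0−ω_arm)  ⇒  90·ω_arm = 15  ⇒  ω_arm = 1/6
sun–planet mesh: 15·(1−1/6) = −30·(ω_p−ω_arm)  ⇒  ω_p−ω_arm = -5/12
ω_p = 1/6 − 5/12 = -1/4
scale: ω_p = -1/4 × 545 rpm = -136.2500 rpm

-136.2500 rpm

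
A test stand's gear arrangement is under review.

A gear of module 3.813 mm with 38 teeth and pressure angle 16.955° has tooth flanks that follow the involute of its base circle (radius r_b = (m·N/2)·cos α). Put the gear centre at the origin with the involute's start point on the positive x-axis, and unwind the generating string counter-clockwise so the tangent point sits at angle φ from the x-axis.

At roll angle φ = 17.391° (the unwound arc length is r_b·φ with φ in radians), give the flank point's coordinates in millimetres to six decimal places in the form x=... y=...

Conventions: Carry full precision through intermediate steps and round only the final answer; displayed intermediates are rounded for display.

x=72.417109 y=0.640028

single-mesh involute tooth geometry (38T wheel at module 3.813)
pitch radius r_p = m·N/2 = 3.813·38/2 = 72.447000
base radius r_b = r_p·cos α = 72.447000·cos 16.955° = 69.298025
roll angle φ = 17.391° = 0.30353021 rad
x = r_b·(cos φ + φ·sin φ) = 72.417109
y = r_b·(sin φ − φ·cos φ) = 0.640028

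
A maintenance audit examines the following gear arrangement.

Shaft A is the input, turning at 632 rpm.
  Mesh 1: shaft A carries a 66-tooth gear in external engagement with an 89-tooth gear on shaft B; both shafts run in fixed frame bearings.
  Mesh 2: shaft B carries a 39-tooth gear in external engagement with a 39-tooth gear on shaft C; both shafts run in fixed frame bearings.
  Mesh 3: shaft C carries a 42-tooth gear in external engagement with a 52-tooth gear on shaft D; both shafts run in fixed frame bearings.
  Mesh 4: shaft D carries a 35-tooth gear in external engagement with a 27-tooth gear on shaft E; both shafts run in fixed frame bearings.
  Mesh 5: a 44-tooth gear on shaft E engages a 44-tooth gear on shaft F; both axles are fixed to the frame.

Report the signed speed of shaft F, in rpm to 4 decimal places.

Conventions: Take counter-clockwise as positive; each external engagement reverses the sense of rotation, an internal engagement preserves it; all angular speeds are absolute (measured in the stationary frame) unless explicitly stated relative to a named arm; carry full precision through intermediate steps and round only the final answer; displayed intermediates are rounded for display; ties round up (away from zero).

-490.7058 rpm

recognized (6 fixed axles, 5 meshes): fixed-axis compound train
mesh 1 [66T→89T]: ω = 632.0000×66/89 = 468.6742 rpm, sense flips to −
mesh 2 [39T→39T]: ω = 468.6742×39/39 = 468.6742 rpm, sense flips to +
mesh 3 [42T→52T]: ω = 468.6742×42/52 = 378.5445 rpm, sense flips to −
mesh 4 [35T→27T]: ω = 378.5445×35/27 = 490.7058 rpm, sense flips to +
mesh 5 [44T→44T]: ω = 490.7058×44/44 = 490.7058 rpm, sense flips to −
signed output speed = -490.7058 rpm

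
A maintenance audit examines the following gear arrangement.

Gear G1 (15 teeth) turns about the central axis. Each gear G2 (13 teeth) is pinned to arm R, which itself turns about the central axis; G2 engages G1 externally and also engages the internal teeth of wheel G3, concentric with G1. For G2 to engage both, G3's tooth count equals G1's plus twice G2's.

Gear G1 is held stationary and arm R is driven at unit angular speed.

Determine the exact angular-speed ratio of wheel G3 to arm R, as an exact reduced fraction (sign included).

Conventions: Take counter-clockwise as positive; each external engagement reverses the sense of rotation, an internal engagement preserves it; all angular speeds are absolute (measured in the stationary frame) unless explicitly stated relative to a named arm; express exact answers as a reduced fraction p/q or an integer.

planetary set (15T centre, 13T on arm, 41T internal) — Willis relation
ring teeth: 15 + 2·13 = 41
15(ω_sun−ω_arm) = −41(ω_ring−ω_arm),  ω_sun = 0, ω_arm = 1
ω_ring = 1 − (15/41)(0−1) = 56/41
ω_out/ω_in = 56/41

56/41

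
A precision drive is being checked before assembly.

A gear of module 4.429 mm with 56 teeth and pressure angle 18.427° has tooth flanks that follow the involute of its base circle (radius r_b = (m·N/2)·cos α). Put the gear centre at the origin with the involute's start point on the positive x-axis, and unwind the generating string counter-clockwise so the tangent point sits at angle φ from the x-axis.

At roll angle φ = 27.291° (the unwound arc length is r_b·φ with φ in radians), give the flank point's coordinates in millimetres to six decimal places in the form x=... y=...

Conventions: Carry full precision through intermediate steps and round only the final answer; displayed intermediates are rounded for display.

x=130.252569 y=4.142751

class = single-mesh tooth geometry [base-circle involute, m = 4.429, 56T]
pitch radius r_p = m·N/2 = 4.429·56/2 = 124.012000
base radius r_b = r_p·cos α = 124.012000·cos 18.427° = 117.653553
roll angle φ = 27.291° = 0.47631781 rad
x = r_b·(cos φ + φ·sin φ) = 130.252569
y = r_b·(sin φ − φ·cos φ) = 4.142751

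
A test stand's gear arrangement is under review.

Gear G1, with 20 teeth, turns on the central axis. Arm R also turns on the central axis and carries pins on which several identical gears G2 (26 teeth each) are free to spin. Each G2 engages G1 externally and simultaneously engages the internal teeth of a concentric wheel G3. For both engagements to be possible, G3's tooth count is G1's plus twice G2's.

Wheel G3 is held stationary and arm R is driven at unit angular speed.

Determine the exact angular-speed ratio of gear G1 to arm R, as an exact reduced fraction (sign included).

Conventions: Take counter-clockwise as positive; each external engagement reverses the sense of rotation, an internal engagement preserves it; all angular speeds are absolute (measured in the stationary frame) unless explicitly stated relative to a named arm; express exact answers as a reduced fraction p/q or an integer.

23/5

topology: planetary set — G1 20T / G2 26T / G3 72T, arm = carrier (Willis)
ring teeth: 20 + 2·26 = 72
20(ω_sun−ω_arm) = −72(ω_ring−ω_arm),  ω_ring = 0, ω_arm = 1
ω_sun = 1 − (72/20)(0−1) = 23/5
ω_out/ω_in = 23/5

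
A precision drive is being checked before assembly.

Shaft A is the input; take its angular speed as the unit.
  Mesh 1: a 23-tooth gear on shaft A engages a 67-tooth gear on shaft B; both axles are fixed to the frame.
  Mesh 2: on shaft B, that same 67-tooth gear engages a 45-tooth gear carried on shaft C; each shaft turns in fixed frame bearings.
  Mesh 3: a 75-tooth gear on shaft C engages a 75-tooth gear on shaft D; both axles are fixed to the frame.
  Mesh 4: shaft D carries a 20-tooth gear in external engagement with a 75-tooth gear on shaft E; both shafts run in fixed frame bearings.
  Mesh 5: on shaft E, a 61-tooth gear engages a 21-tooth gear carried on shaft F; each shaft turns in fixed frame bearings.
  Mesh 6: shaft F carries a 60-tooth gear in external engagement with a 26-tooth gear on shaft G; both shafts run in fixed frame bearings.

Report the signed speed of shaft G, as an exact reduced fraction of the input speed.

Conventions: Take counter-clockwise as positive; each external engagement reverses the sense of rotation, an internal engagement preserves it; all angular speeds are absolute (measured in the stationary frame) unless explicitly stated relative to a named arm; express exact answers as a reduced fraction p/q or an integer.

6-mesh fixed-axis compound train (all bearings frame-fixed)
mesh 1 [23T→67T]: |ω|/ω_in = 1×23/67 = 23/67, sense flips to −
mesh 2 [67T→45T]: |ω|/ω_in = (23/67)×67/45 = 23/45, sense flips to +
mesh 3 [75T→75T]: |ω|/ω_in = (23/45)×75/75 = 23/45, sense flips to −
mesh 4 [20T→75T]: |ω|/ω_in = (23/45)×20/75 = 92/675, sense flips to +
mesh 5 [61T→21T]: |ω|/ω_in = (92/675)×61/21 = 5612/14175, sense flips to −
mesh 6 [60T→26T]: |ω|/ω_in = (5612/14175)×60/26 = 11224/12285, sense flips to +
signed output speed (× input speed) = 11224/12285

11224/12285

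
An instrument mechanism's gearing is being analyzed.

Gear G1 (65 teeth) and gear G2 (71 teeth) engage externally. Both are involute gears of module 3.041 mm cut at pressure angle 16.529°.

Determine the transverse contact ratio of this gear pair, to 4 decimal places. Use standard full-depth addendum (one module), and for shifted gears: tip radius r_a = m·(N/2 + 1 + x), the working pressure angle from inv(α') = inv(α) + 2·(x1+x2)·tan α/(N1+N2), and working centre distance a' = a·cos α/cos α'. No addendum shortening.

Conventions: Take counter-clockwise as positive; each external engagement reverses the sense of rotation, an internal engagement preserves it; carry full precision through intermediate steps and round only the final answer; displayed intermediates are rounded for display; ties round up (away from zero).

class = single-mesh tooth geometry [involute pair 65T × 71T, m = 3.041]
base radii: r_b1 = 94.748332, r_b2 = 103.494332
tip radii: r_a1 = 101.873500, r_a2 = 110.996500
no profile shift: α' = α, a' = a
action lengths: √(r_a1²−r_b1²) = 37.429449, √(r_a2²−r_b2²) = 40.114166
base pitch p_b = π·m·cos α = 9.158790
CR = (37.429449 + 40.114166 − 206.788000·sin 16.52900°)/9.158790 = 2.043098
contact ratio ≈ 2.0431

2.0431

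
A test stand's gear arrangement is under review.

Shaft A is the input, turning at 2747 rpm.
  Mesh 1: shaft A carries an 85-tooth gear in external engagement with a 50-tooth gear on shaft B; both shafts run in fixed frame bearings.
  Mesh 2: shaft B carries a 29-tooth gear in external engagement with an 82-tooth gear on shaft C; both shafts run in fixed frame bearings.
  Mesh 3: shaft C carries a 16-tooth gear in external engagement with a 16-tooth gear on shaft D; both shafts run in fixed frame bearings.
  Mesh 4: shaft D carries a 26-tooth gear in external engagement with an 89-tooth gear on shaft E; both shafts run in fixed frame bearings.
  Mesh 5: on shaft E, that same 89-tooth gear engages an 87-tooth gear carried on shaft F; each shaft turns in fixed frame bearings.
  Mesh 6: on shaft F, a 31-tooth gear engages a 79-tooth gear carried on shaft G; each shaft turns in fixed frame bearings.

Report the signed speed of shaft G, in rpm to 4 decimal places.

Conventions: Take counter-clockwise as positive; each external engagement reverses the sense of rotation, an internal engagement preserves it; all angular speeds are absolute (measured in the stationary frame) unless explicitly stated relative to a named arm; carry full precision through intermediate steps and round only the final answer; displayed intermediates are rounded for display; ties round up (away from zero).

recognized (7 fixed axles, 6 meshes): fixed-axis compound train
mesh 1 [85T→50T]: ω = 2747.0000×85/50 = 4669.9000 rpm, sense flips to −
mesh 2 [29T→82T]: ω = 4669.9000×29/82 = 1651.5500 rpm, sense flips to +
mesh 3 [16T→16T]: ω = 1651.5500×16/16 = 1651.5500 rpm, sense flips to −
mesh 4 [26T→89T]: ω = 1651.5500×26/89 = 482.4753 rpm, sense flips to +
mesh 5 [89T→87T]: ω = 482.4753×89/87 = 493.5667 rpm, sense flips to −
mesh 6 [31T→79T]: ω = 493.5667×31/79 = 193.6781 rpm, sense flips to +
signed output speed = +193.6781 rpm

+193.6781 rpm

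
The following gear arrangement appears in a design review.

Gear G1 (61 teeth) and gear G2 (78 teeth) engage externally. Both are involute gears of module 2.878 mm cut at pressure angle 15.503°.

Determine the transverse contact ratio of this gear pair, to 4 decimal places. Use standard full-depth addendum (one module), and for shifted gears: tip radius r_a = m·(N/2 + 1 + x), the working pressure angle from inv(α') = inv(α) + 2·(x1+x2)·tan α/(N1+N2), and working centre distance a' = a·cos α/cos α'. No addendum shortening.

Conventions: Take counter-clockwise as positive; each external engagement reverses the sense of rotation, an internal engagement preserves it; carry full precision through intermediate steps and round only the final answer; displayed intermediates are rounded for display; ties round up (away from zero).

2.1328

single-mesh involute tooth geometry (61T engaging 78T at module 2.878)
base radii: r_b1 = 84.585289, r_b2 = 108.158239
tip radii: r_a1 = 90.657000, r_a2 = 115.120000
no profile shift: α' = α, a' = a
action lengths: √(r_a1²−r_b1²) = 32.619327, √(r_a2²−r_b2²) = 39.426004
base pitch p_b = π·m·cos α = 8.712542
CR = (32.619327 + 39.426004 − 200.021000·sin 15.50300°)/8.712542 = 2.132782
contact ratio ≈ 2.1328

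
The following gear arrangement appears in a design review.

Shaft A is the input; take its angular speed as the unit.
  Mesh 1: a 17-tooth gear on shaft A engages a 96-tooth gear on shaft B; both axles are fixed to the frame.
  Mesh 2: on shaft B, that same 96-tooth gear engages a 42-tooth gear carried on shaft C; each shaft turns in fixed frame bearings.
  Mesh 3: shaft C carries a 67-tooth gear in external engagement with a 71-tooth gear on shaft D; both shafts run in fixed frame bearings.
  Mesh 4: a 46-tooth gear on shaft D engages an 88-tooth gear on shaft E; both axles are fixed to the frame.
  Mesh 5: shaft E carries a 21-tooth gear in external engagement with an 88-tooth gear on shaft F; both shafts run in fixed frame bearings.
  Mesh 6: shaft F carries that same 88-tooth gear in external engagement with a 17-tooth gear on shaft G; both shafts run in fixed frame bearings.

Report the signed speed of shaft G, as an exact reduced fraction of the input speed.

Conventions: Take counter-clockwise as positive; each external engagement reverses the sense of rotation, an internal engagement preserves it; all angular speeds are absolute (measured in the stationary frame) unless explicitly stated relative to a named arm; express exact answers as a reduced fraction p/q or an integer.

1541/6248

6-mesh fixed-axis compound train (all bearings frame-fixed)
mesh 1 [17T→96T]: |ω|/ω_in = 1×17/96 = 17/96, sense flips to −
mesh 2 [96T→42T]: |ω|/ω_in = (17/96)×96/42 = 17/42, sense flips to +
mesh 3 [67T→71T]: |ω|/ω_in = (17/42)×67/71 = 1139/2982, sense flips to −
mesh 4 [46T→88T]: |ω|/ω_in = (1139/2982)×46/88 = 26197/131208, sense flips to +
mesh 5 [21T→88T]: |ω|/ω_in = (26197/131208)×21/88 = 26197/549824, sense flips to −
mesh 6 [88T→17T]: |ω|/ω_in = (26197/549824)×88/17 = 1541/6248, sense flips to +
signed output speed (× input speed) = 1541/6248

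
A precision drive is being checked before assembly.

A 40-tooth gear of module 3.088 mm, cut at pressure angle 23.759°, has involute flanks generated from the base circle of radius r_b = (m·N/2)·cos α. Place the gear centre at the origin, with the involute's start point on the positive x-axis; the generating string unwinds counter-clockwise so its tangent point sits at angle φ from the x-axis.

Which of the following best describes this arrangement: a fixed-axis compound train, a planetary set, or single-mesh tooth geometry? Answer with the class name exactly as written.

class = single-mesh tooth geometry [base-circle involute, m = 3.088, 40T]
classification: single-mesh tooth geometry

single-mesh tooth geometry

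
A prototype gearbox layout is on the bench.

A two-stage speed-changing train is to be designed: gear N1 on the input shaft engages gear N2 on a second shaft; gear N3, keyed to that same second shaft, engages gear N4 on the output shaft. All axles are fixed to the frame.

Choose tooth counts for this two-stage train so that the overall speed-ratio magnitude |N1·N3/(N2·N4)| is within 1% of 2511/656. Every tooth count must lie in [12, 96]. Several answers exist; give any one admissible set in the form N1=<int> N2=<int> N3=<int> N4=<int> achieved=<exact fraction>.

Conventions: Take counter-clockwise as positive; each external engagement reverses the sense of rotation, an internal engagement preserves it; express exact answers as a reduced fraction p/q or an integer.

2-stage fixed-axis compound train for ratio 2511/656
target = 2511/656 in lowest terms: an exact hit needs N1·N3 = k·2511 and N2·N4 = k·656 for one integer k, every count in [12, 96]; additionally prefer no 1:1 stage (N1 ≠ N2, N3 ≠ N4)
k = 1: N1·N3 = 2511 = 27·93, N2·N4 = 656 = 16·41
achieved = 27·93/(16·41) = 2511/656; |achieved − target| = 0 ≤ 2511/65600 ✓

N1=27 N2=16 N3=93 N4=41 achieved=2511/656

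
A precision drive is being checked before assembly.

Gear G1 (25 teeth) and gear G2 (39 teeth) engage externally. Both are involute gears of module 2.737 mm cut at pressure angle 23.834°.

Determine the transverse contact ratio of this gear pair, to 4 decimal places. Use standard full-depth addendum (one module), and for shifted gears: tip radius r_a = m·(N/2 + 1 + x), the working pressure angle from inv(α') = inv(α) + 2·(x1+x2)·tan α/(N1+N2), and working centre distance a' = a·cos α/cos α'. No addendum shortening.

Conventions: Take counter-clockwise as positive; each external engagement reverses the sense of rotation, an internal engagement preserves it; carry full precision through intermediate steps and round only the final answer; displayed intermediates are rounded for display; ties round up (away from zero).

topology: single-mesh involute geometry — m = 2.737, 25T/39T pair
base radii: r_b1 = 31.294859, r_b2 = 48.819981
tip radii: r_a1 = 36.949500, r_a2 = 56.108500
no profile shift: α' = α, a' = a
action lengths: √(r_a1²−r_b1²) = 19.644270, √(r_a2²−r_b2²) = 27.654534
base pitch p_b = π·m·cos α = 7.865256
CR = (19.644270 + 27.654534 − 87.584000·sin 23.83400°)/7.865256 = 1.513892
contact ratio ≈ 1.5139

1.5139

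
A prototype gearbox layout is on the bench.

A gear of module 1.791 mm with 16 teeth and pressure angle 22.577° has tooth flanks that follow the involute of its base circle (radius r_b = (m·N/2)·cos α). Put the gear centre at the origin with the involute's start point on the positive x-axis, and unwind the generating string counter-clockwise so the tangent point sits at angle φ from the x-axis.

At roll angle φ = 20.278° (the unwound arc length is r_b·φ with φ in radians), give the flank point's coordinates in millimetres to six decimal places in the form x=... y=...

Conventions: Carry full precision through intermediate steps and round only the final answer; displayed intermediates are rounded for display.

x=14.032777 y=0.193061

class = single-mesh tooth geometry [base-circle involute, m = 1.791, 16T]
pitch radius r_p = m·N/2 = 1.791·16/2 = 14.328000
base radius r_b = r_p·cos α = 14.328000·cos 22.577° = 13.229965
roll angle φ = 20.278° = 0.35391787 rad
x = r_b·(cos φ + φ·sin φ) = 14.032777
y = r_b·(sin φ − φ·cos φ) = 0.193061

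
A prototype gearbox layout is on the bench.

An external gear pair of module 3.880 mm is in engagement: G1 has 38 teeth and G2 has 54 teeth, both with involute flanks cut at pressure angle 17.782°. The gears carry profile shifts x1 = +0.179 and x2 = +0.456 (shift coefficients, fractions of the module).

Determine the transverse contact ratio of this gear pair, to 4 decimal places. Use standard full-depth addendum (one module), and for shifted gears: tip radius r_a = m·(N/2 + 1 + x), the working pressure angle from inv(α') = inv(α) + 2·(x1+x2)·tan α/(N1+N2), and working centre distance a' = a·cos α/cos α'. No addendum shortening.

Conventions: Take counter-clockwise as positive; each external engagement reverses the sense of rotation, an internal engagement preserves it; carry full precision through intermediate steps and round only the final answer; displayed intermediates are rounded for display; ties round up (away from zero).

recognized (one external pair, fixed centres): single-mesh tooth geometry, m = 3.880, N1 = 38, N2 = 54
base radii: r_b1 = 70.198055, r_b2 = 99.755131
tip radii: r_a1 = 78.294520, r_a2 = 110.409280
inv(α') = inv(17.782°) + 2·(+0.179+0.456)·tan α/(38+54) = 0.01479123  ⇒  α' = 19.95093°
a' = a·cos α / cos α' = 178.4800·cos 17.782°/cos 19.95093° = 180.804108
action lengths: √(r_a1²−r_b1²) = 34.673692, √(r_a2²−r_b2²) = 47.319372
base pitch p_b = π·m·cos α = 11.607037
CR = (34.673692 + 47.319372 − 180.804108·sin 19.95093°)/11.607037 = 1.748935
contact ratio ≈ 1.7489

1.7489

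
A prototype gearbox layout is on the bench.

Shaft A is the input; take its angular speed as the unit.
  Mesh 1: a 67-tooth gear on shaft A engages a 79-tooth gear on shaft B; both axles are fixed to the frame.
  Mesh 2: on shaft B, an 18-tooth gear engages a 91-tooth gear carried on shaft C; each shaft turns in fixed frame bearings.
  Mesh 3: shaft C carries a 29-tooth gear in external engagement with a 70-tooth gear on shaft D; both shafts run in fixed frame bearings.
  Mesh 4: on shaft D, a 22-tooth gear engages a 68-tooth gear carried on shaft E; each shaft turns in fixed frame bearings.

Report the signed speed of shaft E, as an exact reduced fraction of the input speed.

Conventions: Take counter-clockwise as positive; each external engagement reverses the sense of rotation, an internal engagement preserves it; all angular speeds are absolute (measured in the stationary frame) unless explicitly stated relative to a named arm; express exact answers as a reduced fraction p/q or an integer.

4-mesh fixed-axis compound train (all bearings frame-fixed)
mesh 1 [67T→79T]: |ω|/ω_in = 1×67/79 = 67/79, sense flips to −
mesh 2 [18T→91T]: |ω|/ω_in = (67/79)×18/91 = 1206/7189, sense flips to +
mesh 3 [29T→70T]: |ω|/ω_in = (1206/7189)×29/70 = 17487/251615, sense flips to −
mesh 4 [22T→68T]: |ω|/ω_in = (17487/251615)×22/68 = 192357/8554910, sense flips to +
signed output speed (× input speed) = 192357/8554910

192357/8554910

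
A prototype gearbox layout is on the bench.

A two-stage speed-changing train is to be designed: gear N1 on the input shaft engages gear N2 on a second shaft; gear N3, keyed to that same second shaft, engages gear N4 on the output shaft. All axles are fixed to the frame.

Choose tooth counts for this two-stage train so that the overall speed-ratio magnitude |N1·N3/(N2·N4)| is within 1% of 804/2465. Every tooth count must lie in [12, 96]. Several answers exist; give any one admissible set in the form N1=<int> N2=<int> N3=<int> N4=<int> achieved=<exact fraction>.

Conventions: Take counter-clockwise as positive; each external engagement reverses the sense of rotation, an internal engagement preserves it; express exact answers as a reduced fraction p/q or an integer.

N1=12 N2=29 N3=67 N4=85 achieved=804/2465

design class (target 804/2465): fixed-axis compound train
target = 804/2465 in lowest terms: an exact hit needs N1·N3 = k·804 and N2·N4 = k·2465 for one integer k, every count in [12, 96]; additionally prefer no 1:1 stage (N1 ≠ N2, N3 ≠ N4)
k = 1: N1·N3 = 804 = 12·67, N2·N4 = 2465 = 29·85
achieved = 12·67/(29·85) = 804/2465; |achieved − target| = 0 ≤ 201/61625 ✓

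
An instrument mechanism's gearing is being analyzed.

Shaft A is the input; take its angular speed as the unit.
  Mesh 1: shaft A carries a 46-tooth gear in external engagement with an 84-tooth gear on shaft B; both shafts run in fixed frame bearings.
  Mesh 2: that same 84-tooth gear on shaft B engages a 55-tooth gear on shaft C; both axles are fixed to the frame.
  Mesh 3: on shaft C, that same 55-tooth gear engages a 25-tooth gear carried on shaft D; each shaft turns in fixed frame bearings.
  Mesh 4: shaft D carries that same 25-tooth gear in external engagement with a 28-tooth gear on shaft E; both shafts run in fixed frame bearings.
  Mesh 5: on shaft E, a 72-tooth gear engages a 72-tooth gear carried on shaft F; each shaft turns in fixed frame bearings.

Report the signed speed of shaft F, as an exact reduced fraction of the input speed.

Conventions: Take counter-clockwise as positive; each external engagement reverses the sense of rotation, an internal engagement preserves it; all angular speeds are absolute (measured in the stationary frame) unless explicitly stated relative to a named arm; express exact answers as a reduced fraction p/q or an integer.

5-mesh fixed-axis compound train (all bearings frame-fixed)
mesh 1 [46T→84T]: |ω|/ω_in = 1×46/84 = 23/42, sense flips to −
mesh 2 [84T→55T]: |ω|/ω_in = (23/42)×84/55 = 46/55, sense flips to +
mesh 3 [55T→25T]: |ω|/ω_in = (46/55)×55/25 = 46/25, sense flips to −
mesh 4 [25T→28T]: |ω|/ω_in = (46/25)×25/28 = 23/14, sense flips to +
mesh 5 [72T→72T]: |ω|/ω_in = (23/14)×72/72 = 23/14, sense flips to −
signed output speed (× input speed) = -23/14

-23/14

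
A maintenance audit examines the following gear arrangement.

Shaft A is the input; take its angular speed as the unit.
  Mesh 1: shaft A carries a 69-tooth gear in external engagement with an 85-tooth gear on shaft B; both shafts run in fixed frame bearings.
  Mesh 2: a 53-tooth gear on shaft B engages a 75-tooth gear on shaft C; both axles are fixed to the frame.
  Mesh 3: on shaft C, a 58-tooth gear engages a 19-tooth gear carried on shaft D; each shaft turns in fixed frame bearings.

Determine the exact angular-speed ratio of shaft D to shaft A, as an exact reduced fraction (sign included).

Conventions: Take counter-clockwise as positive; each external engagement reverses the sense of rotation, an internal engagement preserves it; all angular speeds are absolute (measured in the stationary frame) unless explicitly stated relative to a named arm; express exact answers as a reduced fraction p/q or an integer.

class = fixed-axis compound train [3 meshes; 3 ratios multiply, 3 sense flips]
mesh 1 [69T→85T]: running ratio 69/85, sense −
mesh 2 [53T→75T]: running ratio 1219/2125, sense +
mesh 3 [58T→19T]: running ratio 70702/40375, sense −
ω_out/ω_in = -70702/40375

-70702/40375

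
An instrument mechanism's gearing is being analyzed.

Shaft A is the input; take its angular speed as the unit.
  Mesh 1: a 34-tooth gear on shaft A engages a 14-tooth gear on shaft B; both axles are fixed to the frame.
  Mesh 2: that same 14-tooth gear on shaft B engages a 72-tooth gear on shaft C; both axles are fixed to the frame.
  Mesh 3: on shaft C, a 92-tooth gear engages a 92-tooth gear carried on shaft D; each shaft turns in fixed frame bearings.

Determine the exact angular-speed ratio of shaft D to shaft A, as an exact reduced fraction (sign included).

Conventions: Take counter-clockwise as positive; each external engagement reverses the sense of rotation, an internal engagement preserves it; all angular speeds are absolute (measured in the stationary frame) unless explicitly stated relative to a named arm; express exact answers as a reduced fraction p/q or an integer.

class = fixed-axis compound train [3 meshes; 3 ratios multiply, 3 sense flips]
mesh 1 [34T→14T]: running ratio 17/7, sense −
mesh 2 [14T→72T]: running ratio 17/36, sense +
mesh 3 [92T→92T]: running ratio 17/36, sense −
ω_out/ω_in = -17/36

-17/36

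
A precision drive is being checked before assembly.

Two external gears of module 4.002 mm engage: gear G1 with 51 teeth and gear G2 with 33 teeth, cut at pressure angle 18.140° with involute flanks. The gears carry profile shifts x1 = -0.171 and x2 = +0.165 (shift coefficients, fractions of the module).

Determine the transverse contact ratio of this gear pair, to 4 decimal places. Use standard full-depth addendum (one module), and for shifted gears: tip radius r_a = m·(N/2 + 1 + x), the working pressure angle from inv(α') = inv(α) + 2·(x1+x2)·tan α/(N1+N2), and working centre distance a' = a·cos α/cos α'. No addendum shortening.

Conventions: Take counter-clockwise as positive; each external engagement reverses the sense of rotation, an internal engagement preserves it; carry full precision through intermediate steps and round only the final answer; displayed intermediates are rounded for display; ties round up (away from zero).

class = single-mesh tooth geometry [involute pair 51T × 33T, m = 4.002]
base radii: r_b1 = 96.978923, r_b2 = 62.751068
tip radii: r_a1 = 105.368658, r_a2 = 70.695330
inv(α') = inv(18.140°) + 2·(-0.171+0.165)·tan α/(51+33) = 0.01097374  ⇒  α' = 18.11498°
a' = a·cos α / cos α' = 168.0840·cos 18.140°/cos 18.11498° = 168.059972
action lengths: √(r_a1²−r_b1²) = 41.202458, √(r_a2²−r_b2²) = 32.559686
base pitch p_b = π·m·cos α = 11.947775
CR = (41.202458 + 32.559686 − 168.059972·sin 18.11498°)/11.947775 = 1.800177
contact ratio ≈ 1.8002

1.8002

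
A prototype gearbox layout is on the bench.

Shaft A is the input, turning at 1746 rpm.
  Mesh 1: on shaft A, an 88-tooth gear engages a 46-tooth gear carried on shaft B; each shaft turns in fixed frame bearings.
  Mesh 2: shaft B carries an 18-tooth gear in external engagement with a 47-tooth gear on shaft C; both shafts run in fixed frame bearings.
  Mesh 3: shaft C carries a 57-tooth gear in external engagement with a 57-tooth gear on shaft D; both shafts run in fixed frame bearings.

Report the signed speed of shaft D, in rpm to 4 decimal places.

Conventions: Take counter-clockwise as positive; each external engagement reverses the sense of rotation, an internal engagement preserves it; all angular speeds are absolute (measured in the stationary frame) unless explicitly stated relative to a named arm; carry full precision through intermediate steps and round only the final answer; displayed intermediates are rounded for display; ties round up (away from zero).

-1279.2155 rpm

recognized (4 fixed axles, 3 meshes): fixed-axis compound train
mesh 1 [88T→46T]: ω = 1746.0000×88/46 = 3340.1739 rpm, sense flips to −
mesh 2 [18T→47T]: ω = 3340.1739×18/47 = 1279.2155 rpm, sense flips to +
mesh 3 [57T→57T]: ω = 1279.2155×57/57 = 1279.2155 rpm, sense flips to −
signed output speed = -1279.2155 rpm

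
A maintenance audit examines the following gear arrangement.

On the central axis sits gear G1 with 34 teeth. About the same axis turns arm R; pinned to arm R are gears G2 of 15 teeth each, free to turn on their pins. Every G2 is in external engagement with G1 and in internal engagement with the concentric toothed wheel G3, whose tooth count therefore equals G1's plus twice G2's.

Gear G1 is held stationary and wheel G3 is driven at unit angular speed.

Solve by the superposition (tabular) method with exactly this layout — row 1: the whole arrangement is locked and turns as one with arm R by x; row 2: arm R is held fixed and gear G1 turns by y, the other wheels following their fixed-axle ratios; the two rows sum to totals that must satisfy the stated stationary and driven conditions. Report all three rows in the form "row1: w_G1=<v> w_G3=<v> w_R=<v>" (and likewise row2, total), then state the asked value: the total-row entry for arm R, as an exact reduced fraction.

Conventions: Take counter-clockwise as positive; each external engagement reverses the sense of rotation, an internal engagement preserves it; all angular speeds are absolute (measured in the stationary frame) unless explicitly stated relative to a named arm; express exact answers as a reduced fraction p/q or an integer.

class = planetary set [G3 = 34+2·15 = 64; Willis about the carrier]
superposition row 1 [locked train]: every member turns x
row 2 — arm fixed, fixed-axis ratios: sun y, ring −(34/64)·y, arm 0
boundary: total ω_sun = x + y = 0 and total ω_ring = x − (34/64)·y = 1  ⇒  y = -32/49, x = 32/49
row 2 ring = −(34/64)·(-32/49) = 17/49
totals (row 1 + row 2): sun 32/49 + (-32/49) = 0, ring 32/49 + 17/49 = 1, arm 32/49 + 0 = 32/49
asked cell (total, arm) = 32/49

row1: w_G1=32/49 w_G3=32/49 w_R=32/49
row2: w_G1=-32/49 w_G3=17/49 w_R=0
total: w_G1=0 w_G3=1 w_R=32/49
asked value: 32/49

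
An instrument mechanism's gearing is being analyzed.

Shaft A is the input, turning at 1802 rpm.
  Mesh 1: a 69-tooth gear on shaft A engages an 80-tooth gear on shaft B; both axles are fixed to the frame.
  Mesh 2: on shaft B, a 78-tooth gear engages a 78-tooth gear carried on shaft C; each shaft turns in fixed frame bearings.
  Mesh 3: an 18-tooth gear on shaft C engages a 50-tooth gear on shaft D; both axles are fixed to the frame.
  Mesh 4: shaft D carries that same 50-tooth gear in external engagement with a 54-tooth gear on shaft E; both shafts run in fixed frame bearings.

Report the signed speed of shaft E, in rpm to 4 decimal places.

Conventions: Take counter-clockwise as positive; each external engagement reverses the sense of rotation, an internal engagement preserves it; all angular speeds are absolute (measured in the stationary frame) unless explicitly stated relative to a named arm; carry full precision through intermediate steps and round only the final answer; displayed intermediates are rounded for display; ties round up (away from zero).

+518.0750 rpm

topology: fixed-axis compound train — 4 meshes, A→E
mesh 1 [69T→80T]: ω = 1802.0000×69/80 = 1554.2250 rpm, sense flips to −
mesh 2 [78T→78T]: ω = 1554.2250×78/78 = 1554.2250 rpm, sense flips to +
mesh 3 [18T→50T]: ω = 1554.2250×18/50 = 559.5210 rpm, sense flips to −
mesh 4 [50T→54T]: ω = 559.5210×50/54 = 518.0750 rpm, sense flips to +
signed output speed = +518.0750 rpm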